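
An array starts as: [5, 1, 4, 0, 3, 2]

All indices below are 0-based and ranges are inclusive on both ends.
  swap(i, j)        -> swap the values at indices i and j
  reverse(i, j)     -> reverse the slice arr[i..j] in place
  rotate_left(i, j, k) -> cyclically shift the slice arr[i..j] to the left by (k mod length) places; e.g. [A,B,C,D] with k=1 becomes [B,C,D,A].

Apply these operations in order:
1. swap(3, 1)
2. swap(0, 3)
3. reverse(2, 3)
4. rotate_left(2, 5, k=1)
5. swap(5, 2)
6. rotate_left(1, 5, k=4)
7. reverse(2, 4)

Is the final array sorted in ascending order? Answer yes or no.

After 1 (swap(3, 1)): [5, 0, 4, 1, 3, 2]
After 2 (swap(0, 3)): [1, 0, 4, 5, 3, 2]
After 3 (reverse(2, 3)): [1, 0, 5, 4, 3, 2]
After 4 (rotate_left(2, 5, k=1)): [1, 0, 4, 3, 2, 5]
After 5 (swap(5, 2)): [1, 0, 5, 3, 2, 4]
After 6 (rotate_left(1, 5, k=4)): [1, 4, 0, 5, 3, 2]
After 7 (reverse(2, 4)): [1, 4, 3, 5, 0, 2]

Answer: no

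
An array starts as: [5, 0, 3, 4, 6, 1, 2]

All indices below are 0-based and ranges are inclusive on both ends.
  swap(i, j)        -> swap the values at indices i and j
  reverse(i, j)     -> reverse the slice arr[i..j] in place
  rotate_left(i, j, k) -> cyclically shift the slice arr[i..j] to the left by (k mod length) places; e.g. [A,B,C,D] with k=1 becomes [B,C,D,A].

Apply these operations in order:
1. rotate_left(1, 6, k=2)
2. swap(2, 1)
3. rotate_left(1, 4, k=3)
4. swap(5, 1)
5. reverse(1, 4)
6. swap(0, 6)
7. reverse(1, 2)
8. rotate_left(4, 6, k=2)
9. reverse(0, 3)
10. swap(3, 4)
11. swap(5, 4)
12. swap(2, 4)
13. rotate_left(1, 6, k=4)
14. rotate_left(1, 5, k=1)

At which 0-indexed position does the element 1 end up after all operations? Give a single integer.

Answer: 2

Derivation:
After 1 (rotate_left(1, 6, k=2)): [5, 4, 6, 1, 2, 0, 3]
After 2 (swap(2, 1)): [5, 6, 4, 1, 2, 0, 3]
After 3 (rotate_left(1, 4, k=3)): [5, 2, 6, 4, 1, 0, 3]
After 4 (swap(5, 1)): [5, 0, 6, 4, 1, 2, 3]
After 5 (reverse(1, 4)): [5, 1, 4, 6, 0, 2, 3]
After 6 (swap(0, 6)): [3, 1, 4, 6, 0, 2, 5]
After 7 (reverse(1, 2)): [3, 4, 1, 6, 0, 2, 5]
After 8 (rotate_left(4, 6, k=2)): [3, 4, 1, 6, 5, 0, 2]
After 9 (reverse(0, 3)): [6, 1, 4, 3, 5, 0, 2]
After 10 (swap(3, 4)): [6, 1, 4, 5, 3, 0, 2]
After 11 (swap(5, 4)): [6, 1, 4, 5, 0, 3, 2]
After 12 (swap(2, 4)): [6, 1, 0, 5, 4, 3, 2]
After 13 (rotate_left(1, 6, k=4)): [6, 3, 2, 1, 0, 5, 4]
After 14 (rotate_left(1, 5, k=1)): [6, 2, 1, 0, 5, 3, 4]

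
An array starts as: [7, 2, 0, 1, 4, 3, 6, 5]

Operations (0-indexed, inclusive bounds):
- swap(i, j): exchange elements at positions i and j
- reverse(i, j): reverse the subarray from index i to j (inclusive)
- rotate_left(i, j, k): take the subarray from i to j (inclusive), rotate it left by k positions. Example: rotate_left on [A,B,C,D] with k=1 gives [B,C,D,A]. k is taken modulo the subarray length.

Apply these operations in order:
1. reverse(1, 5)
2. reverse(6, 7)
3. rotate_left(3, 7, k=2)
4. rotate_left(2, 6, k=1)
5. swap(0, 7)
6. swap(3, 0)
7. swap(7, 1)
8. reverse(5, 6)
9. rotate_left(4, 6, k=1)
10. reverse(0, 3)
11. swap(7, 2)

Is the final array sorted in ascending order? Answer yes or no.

After 1 (reverse(1, 5)): [7, 3, 4, 1, 0, 2, 6, 5]
After 2 (reverse(6, 7)): [7, 3, 4, 1, 0, 2, 5, 6]
After 3 (rotate_left(3, 7, k=2)): [7, 3, 4, 2, 5, 6, 1, 0]
After 4 (rotate_left(2, 6, k=1)): [7, 3, 2, 5, 6, 1, 4, 0]
After 5 (swap(0, 7)): [0, 3, 2, 5, 6, 1, 4, 7]
After 6 (swap(3, 0)): [5, 3, 2, 0, 6, 1, 4, 7]
After 7 (swap(7, 1)): [5, 7, 2, 0, 6, 1, 4, 3]
After 8 (reverse(5, 6)): [5, 7, 2, 0, 6, 4, 1, 3]
After 9 (rotate_left(4, 6, k=1)): [5, 7, 2, 0, 4, 1, 6, 3]
After 10 (reverse(0, 3)): [0, 2, 7, 5, 4, 1, 6, 3]
After 11 (swap(7, 2)): [0, 2, 3, 5, 4, 1, 6, 7]

Answer: no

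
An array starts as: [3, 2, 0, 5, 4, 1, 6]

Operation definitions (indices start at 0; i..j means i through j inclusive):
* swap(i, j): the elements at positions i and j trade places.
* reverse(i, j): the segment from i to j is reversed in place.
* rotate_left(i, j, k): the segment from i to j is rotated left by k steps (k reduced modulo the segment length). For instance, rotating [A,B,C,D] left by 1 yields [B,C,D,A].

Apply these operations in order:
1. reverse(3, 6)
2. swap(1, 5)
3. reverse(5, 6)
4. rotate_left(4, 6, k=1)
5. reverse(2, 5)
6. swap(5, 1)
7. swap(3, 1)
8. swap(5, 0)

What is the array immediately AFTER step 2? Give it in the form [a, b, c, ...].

After 1 (reverse(3, 6)): [3, 2, 0, 6, 1, 4, 5]
After 2 (swap(1, 5)): [3, 4, 0, 6, 1, 2, 5]

Answer: [3, 4, 0, 6, 1, 2, 5]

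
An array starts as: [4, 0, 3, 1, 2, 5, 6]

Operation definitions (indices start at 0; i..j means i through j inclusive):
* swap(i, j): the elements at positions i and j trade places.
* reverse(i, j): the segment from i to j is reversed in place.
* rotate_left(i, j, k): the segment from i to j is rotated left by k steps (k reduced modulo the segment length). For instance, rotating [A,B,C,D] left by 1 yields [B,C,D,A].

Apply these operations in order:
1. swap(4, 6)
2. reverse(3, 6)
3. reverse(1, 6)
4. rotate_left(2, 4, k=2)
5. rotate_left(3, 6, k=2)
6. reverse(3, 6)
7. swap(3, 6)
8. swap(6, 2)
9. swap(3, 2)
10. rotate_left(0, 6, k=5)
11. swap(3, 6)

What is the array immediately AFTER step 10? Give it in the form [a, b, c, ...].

After 1 (swap(4, 6)): [4, 0, 3, 1, 6, 5, 2]
After 2 (reverse(3, 6)): [4, 0, 3, 2, 5, 6, 1]
After 3 (reverse(1, 6)): [4, 1, 6, 5, 2, 3, 0]
After 4 (rotate_left(2, 4, k=2)): [4, 1, 2, 6, 5, 3, 0]
After 5 (rotate_left(3, 6, k=2)): [4, 1, 2, 3, 0, 6, 5]
After 6 (reverse(3, 6)): [4, 1, 2, 5, 6, 0, 3]
After 7 (swap(3, 6)): [4, 1, 2, 3, 6, 0, 5]
After 8 (swap(6, 2)): [4, 1, 5, 3, 6, 0, 2]
After 9 (swap(3, 2)): [4, 1, 3, 5, 6, 0, 2]
After 10 (rotate_left(0, 6, k=5)): [0, 2, 4, 1, 3, 5, 6]

Answer: [0, 2, 4, 1, 3, 5, 6]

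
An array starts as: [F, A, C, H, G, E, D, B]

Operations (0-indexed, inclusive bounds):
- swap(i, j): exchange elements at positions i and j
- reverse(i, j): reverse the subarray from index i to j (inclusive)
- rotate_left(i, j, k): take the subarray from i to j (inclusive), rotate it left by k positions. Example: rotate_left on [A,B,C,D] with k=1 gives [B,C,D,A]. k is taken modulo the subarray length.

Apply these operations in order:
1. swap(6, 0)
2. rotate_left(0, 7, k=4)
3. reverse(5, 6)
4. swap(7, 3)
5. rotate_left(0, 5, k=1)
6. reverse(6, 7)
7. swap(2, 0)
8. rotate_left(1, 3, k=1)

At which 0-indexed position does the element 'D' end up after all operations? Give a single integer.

Answer: 2

Derivation:
After 1 (swap(6, 0)): [D, A, C, H, G, E, F, B]
After 2 (rotate_left(0, 7, k=4)): [G, E, F, B, D, A, C, H]
After 3 (reverse(5, 6)): [G, E, F, B, D, C, A, H]
After 4 (swap(7, 3)): [G, E, F, H, D, C, A, B]
After 5 (rotate_left(0, 5, k=1)): [E, F, H, D, C, G, A, B]
After 6 (reverse(6, 7)): [E, F, H, D, C, G, B, A]
After 7 (swap(2, 0)): [H, F, E, D, C, G, B, A]
After 8 (rotate_left(1, 3, k=1)): [H, E, D, F, C, G, B, A]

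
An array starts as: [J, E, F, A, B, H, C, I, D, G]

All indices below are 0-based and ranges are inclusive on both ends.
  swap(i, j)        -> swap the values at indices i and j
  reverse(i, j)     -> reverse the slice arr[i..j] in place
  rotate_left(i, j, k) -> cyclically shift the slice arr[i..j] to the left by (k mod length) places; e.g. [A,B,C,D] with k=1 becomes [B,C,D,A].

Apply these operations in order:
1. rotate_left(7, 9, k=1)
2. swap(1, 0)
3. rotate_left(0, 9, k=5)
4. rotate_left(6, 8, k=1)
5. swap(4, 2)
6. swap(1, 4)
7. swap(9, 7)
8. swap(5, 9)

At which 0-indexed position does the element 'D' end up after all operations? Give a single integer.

After 1 (rotate_left(7, 9, k=1)): [J, E, F, A, B, H, C, D, G, I]
After 2 (swap(1, 0)): [E, J, F, A, B, H, C, D, G, I]
After 3 (rotate_left(0, 9, k=5)): [H, C, D, G, I, E, J, F, A, B]
After 4 (rotate_left(6, 8, k=1)): [H, C, D, G, I, E, F, A, J, B]
After 5 (swap(4, 2)): [H, C, I, G, D, E, F, A, J, B]
After 6 (swap(1, 4)): [H, D, I, G, C, E, F, A, J, B]
After 7 (swap(9, 7)): [H, D, I, G, C, E, F, B, J, A]
After 8 (swap(5, 9)): [H, D, I, G, C, A, F, B, J, E]

Answer: 1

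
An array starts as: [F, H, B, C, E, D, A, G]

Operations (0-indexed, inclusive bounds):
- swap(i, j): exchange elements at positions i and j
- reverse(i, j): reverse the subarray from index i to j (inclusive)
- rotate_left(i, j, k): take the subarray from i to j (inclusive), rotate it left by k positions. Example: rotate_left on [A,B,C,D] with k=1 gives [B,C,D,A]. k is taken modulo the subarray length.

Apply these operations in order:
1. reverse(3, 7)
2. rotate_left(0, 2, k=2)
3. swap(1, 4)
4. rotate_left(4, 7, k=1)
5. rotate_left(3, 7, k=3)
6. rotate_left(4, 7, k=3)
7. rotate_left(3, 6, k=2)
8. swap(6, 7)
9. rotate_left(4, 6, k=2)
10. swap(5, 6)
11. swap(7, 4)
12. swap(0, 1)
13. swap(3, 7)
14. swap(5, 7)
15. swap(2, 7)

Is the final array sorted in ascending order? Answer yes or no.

Answer: yes

Derivation:
After 1 (reverse(3, 7)): [F, H, B, G, A, D, E, C]
After 2 (rotate_left(0, 2, k=2)): [B, F, H, G, A, D, E, C]
After 3 (swap(1, 4)): [B, A, H, G, F, D, E, C]
After 4 (rotate_left(4, 7, k=1)): [B, A, H, G, D, E, C, F]
After 5 (rotate_left(3, 7, k=3)): [B, A, H, C, F, G, D, E]
After 6 (rotate_left(4, 7, k=3)): [B, A, H, C, E, F, G, D]
After 7 (rotate_left(3, 6, k=2)): [B, A, H, F, G, C, E, D]
After 8 (swap(6, 7)): [B, A, H, F, G, C, D, E]
After 9 (rotate_left(4, 6, k=2)): [B, A, H, F, D, G, C, E]
After 10 (swap(5, 6)): [B, A, H, F, D, C, G, E]
After 11 (swap(7, 4)): [B, A, H, F, E, C, G, D]
After 12 (swap(0, 1)): [A, B, H, F, E, C, G, D]
After 13 (swap(3, 7)): [A, B, H, D, E, C, G, F]
After 14 (swap(5, 7)): [A, B, H, D, E, F, G, C]
After 15 (swap(2, 7)): [A, B, C, D, E, F, G, H]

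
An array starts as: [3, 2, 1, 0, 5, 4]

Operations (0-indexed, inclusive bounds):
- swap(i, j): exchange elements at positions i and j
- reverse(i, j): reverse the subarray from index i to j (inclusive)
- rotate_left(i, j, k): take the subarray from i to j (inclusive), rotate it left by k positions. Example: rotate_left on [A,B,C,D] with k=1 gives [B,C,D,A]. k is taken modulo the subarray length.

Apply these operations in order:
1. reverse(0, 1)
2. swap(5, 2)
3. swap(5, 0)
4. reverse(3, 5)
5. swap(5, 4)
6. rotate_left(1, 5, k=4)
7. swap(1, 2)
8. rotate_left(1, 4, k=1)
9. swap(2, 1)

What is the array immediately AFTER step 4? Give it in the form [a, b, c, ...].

After 1 (reverse(0, 1)): [2, 3, 1, 0, 5, 4]
After 2 (swap(5, 2)): [2, 3, 4, 0, 5, 1]
After 3 (swap(5, 0)): [1, 3, 4, 0, 5, 2]
After 4 (reverse(3, 5)): [1, 3, 4, 2, 5, 0]

Answer: [1, 3, 4, 2, 5, 0]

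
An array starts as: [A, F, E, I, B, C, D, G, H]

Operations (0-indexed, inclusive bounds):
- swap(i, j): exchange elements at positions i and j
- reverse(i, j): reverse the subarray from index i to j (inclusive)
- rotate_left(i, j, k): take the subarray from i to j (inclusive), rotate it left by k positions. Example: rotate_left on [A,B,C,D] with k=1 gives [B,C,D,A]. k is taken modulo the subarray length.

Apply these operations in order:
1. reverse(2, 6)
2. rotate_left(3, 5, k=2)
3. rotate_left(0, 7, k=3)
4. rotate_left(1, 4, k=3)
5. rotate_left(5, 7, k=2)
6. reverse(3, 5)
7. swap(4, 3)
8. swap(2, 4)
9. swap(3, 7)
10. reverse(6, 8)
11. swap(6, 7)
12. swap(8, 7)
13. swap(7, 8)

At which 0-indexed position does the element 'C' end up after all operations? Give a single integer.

Answer: 4

Derivation:
After 1 (reverse(2, 6)): [A, F, D, C, B, I, E, G, H]
After 2 (rotate_left(3, 5, k=2)): [A, F, D, I, C, B, E, G, H]
After 3 (rotate_left(0, 7, k=3)): [I, C, B, E, G, A, F, D, H]
After 4 (rotate_left(1, 4, k=3)): [I, G, C, B, E, A, F, D, H]
After 5 (rotate_left(5, 7, k=2)): [I, G, C, B, E, D, A, F, H]
After 6 (reverse(3, 5)): [I, G, C, D, E, B, A, F, H]
After 7 (swap(4, 3)): [I, G, C, E, D, B, A, F, H]
After 8 (swap(2, 4)): [I, G, D, E, C, B, A, F, H]
After 9 (swap(3, 7)): [I, G, D, F, C, B, A, E, H]
After 10 (reverse(6, 8)): [I, G, D, F, C, B, H, E, A]
After 11 (swap(6, 7)): [I, G, D, F, C, B, E, H, A]
After 12 (swap(8, 7)): [I, G, D, F, C, B, E, A, H]
After 13 (swap(7, 8)): [I, G, D, F, C, B, E, H, A]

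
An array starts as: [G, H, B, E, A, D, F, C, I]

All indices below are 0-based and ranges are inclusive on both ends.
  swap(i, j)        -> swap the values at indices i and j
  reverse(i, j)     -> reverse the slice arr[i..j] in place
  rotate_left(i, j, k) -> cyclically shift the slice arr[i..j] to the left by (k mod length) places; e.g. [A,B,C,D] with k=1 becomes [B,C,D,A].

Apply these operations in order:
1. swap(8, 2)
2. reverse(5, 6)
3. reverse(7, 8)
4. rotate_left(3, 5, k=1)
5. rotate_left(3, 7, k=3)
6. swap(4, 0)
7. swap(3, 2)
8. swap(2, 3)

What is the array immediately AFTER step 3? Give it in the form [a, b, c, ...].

After 1 (swap(8, 2)): [G, H, I, E, A, D, F, C, B]
After 2 (reverse(5, 6)): [G, H, I, E, A, F, D, C, B]
After 3 (reverse(7, 8)): [G, H, I, E, A, F, D, B, C]

Answer: [G, H, I, E, A, F, D, B, C]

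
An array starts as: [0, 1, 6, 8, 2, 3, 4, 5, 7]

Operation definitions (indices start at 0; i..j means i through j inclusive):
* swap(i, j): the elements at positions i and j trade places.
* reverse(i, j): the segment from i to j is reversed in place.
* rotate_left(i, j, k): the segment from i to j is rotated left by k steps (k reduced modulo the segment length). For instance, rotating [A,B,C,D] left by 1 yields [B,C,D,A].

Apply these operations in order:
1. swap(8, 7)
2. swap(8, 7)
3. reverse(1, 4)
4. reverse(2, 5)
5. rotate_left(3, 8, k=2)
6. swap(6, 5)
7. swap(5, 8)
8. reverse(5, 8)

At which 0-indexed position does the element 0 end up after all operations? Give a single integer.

Answer: 0

Derivation:
After 1 (swap(8, 7)): [0, 1, 6, 8, 2, 3, 4, 7, 5]
After 2 (swap(8, 7)): [0, 1, 6, 8, 2, 3, 4, 5, 7]
After 3 (reverse(1, 4)): [0, 2, 8, 6, 1, 3, 4, 5, 7]
After 4 (reverse(2, 5)): [0, 2, 3, 1, 6, 8, 4, 5, 7]
After 5 (rotate_left(3, 8, k=2)): [0, 2, 3, 8, 4, 5, 7, 1, 6]
After 6 (swap(6, 5)): [0, 2, 3, 8, 4, 7, 5, 1, 6]
After 7 (swap(5, 8)): [0, 2, 3, 8, 4, 6, 5, 1, 7]
After 8 (reverse(5, 8)): [0, 2, 3, 8, 4, 7, 1, 5, 6]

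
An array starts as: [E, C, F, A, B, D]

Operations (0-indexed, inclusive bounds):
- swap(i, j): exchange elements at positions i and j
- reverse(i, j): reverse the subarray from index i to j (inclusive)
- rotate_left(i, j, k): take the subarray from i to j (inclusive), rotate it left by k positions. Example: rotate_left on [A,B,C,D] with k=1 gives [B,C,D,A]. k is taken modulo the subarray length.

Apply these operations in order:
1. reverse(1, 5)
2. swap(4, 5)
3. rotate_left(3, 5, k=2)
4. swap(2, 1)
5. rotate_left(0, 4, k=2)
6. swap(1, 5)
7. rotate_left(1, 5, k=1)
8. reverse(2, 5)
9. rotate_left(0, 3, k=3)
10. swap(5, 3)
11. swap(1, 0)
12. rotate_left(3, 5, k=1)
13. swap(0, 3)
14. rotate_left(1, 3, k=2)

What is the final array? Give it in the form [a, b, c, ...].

Answer: [B, D, F, A, C, E]

Derivation:
After 1 (reverse(1, 5)): [E, D, B, A, F, C]
After 2 (swap(4, 5)): [E, D, B, A, C, F]
After 3 (rotate_left(3, 5, k=2)): [E, D, B, F, A, C]
After 4 (swap(2, 1)): [E, B, D, F, A, C]
After 5 (rotate_left(0, 4, k=2)): [D, F, A, E, B, C]
After 6 (swap(1, 5)): [D, C, A, E, B, F]
After 7 (rotate_left(1, 5, k=1)): [D, A, E, B, F, C]
After 8 (reverse(2, 5)): [D, A, C, F, B, E]
After 9 (rotate_left(0, 3, k=3)): [F, D, A, C, B, E]
After 10 (swap(5, 3)): [F, D, A, E, B, C]
After 11 (swap(1, 0)): [D, F, A, E, B, C]
After 12 (rotate_left(3, 5, k=1)): [D, F, A, B, C, E]
After 13 (swap(0, 3)): [B, F, A, D, C, E]
After 14 (rotate_left(1, 3, k=2)): [B, D, F, A, C, E]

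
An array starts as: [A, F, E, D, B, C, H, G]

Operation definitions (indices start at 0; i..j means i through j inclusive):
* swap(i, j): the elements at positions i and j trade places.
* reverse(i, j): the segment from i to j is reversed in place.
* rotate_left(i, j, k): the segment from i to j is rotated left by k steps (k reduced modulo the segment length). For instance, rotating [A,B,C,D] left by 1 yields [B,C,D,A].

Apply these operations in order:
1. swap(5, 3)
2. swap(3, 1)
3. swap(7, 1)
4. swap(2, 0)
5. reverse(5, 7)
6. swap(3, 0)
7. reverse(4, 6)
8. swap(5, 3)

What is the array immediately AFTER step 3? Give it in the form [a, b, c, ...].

After 1 (swap(5, 3)): [A, F, E, C, B, D, H, G]
After 2 (swap(3, 1)): [A, C, E, F, B, D, H, G]
After 3 (swap(7, 1)): [A, G, E, F, B, D, H, C]

Answer: [A, G, E, F, B, D, H, C]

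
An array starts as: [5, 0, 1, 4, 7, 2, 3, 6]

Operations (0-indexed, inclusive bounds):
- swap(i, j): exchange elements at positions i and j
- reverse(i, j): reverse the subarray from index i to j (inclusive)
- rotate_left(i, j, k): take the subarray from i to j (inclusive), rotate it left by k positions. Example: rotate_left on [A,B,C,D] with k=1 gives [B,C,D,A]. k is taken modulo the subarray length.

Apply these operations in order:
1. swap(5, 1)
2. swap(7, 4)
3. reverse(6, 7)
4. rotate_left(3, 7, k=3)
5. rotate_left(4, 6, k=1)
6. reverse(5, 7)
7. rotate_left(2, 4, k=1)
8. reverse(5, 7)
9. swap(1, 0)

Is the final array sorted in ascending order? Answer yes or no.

Answer: no

Derivation:
After 1 (swap(5, 1)): [5, 2, 1, 4, 7, 0, 3, 6]
After 2 (swap(7, 4)): [5, 2, 1, 4, 6, 0, 3, 7]
After 3 (reverse(6, 7)): [5, 2, 1, 4, 6, 0, 7, 3]
After 4 (rotate_left(3, 7, k=3)): [5, 2, 1, 7, 3, 4, 6, 0]
After 5 (rotate_left(4, 6, k=1)): [5, 2, 1, 7, 4, 6, 3, 0]
After 6 (reverse(5, 7)): [5, 2, 1, 7, 4, 0, 3, 6]
After 7 (rotate_left(2, 4, k=1)): [5, 2, 7, 4, 1, 0, 3, 6]
After 8 (reverse(5, 7)): [5, 2, 7, 4, 1, 6, 3, 0]
After 9 (swap(1, 0)): [2, 5, 7, 4, 1, 6, 3, 0]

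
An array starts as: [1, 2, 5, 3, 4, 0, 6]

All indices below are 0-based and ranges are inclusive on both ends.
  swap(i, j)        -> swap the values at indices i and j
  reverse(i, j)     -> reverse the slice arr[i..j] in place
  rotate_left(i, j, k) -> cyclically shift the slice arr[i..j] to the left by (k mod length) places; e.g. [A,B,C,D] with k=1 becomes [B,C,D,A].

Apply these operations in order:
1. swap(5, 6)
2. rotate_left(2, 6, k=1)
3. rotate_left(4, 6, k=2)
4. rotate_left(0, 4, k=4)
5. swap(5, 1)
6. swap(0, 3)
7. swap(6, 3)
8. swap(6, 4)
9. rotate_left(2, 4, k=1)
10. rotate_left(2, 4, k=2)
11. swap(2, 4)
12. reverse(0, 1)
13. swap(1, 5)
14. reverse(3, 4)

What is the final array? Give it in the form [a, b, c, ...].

Answer: [6, 1, 5, 2, 0, 3, 4]

Derivation:
After 1 (swap(5, 6)): [1, 2, 5, 3, 4, 6, 0]
After 2 (rotate_left(2, 6, k=1)): [1, 2, 3, 4, 6, 0, 5]
After 3 (rotate_left(4, 6, k=2)): [1, 2, 3, 4, 5, 6, 0]
After 4 (rotate_left(0, 4, k=4)): [5, 1, 2, 3, 4, 6, 0]
After 5 (swap(5, 1)): [5, 6, 2, 3, 4, 1, 0]
After 6 (swap(0, 3)): [3, 6, 2, 5, 4, 1, 0]
After 7 (swap(6, 3)): [3, 6, 2, 0, 4, 1, 5]
After 8 (swap(6, 4)): [3, 6, 2, 0, 5, 1, 4]
After 9 (rotate_left(2, 4, k=1)): [3, 6, 0, 5, 2, 1, 4]
After 10 (rotate_left(2, 4, k=2)): [3, 6, 2, 0, 5, 1, 4]
After 11 (swap(2, 4)): [3, 6, 5, 0, 2, 1, 4]
After 12 (reverse(0, 1)): [6, 3, 5, 0, 2, 1, 4]
After 13 (swap(1, 5)): [6, 1, 5, 0, 2, 3, 4]
After 14 (reverse(3, 4)): [6, 1, 5, 2, 0, 3, 4]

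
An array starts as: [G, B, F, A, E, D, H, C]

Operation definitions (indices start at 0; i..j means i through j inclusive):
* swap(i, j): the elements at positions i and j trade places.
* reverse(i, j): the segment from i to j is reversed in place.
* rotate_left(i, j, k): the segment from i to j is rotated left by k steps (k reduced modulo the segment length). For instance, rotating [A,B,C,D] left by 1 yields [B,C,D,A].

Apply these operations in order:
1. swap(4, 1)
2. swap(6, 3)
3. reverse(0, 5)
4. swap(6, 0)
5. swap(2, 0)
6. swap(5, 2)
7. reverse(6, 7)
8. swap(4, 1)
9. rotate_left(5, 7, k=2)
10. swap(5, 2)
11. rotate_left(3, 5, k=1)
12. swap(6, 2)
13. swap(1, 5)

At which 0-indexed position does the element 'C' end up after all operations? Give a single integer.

After 1 (swap(4, 1)): [G, E, F, A, B, D, H, C]
After 2 (swap(6, 3)): [G, E, F, H, B, D, A, C]
After 3 (reverse(0, 5)): [D, B, H, F, E, G, A, C]
After 4 (swap(6, 0)): [A, B, H, F, E, G, D, C]
After 5 (swap(2, 0)): [H, B, A, F, E, G, D, C]
After 6 (swap(5, 2)): [H, B, G, F, E, A, D, C]
After 7 (reverse(6, 7)): [H, B, G, F, E, A, C, D]
After 8 (swap(4, 1)): [H, E, G, F, B, A, C, D]
After 9 (rotate_left(5, 7, k=2)): [H, E, G, F, B, D, A, C]
After 10 (swap(5, 2)): [H, E, D, F, B, G, A, C]
After 11 (rotate_left(3, 5, k=1)): [H, E, D, B, G, F, A, C]
After 12 (swap(6, 2)): [H, E, A, B, G, F, D, C]
After 13 (swap(1, 5)): [H, F, A, B, G, E, D, C]

Answer: 7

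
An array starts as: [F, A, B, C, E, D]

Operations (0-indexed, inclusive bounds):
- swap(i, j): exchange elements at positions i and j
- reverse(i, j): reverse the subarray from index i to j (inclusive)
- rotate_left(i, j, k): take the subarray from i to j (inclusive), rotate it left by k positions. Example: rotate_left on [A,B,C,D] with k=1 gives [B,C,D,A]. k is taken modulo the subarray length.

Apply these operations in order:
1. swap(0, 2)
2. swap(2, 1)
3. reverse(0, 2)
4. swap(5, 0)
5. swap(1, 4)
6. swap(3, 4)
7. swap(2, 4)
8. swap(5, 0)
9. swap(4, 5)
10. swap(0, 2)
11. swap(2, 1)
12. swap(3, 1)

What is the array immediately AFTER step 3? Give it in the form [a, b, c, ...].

After 1 (swap(0, 2)): [B, A, F, C, E, D]
After 2 (swap(2, 1)): [B, F, A, C, E, D]
After 3 (reverse(0, 2)): [A, F, B, C, E, D]

Answer: [A, F, B, C, E, D]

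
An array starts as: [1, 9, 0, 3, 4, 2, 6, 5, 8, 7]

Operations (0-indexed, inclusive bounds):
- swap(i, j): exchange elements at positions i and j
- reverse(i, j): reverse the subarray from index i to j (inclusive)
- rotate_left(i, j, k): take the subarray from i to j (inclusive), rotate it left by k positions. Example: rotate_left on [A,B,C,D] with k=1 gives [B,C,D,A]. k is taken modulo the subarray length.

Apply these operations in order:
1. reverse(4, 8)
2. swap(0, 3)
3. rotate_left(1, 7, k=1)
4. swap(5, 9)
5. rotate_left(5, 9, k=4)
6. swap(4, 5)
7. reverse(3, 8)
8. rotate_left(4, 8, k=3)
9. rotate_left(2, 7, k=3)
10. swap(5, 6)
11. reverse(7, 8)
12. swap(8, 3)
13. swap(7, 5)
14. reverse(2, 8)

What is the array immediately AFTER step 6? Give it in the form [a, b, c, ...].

Answer: [3, 0, 1, 8, 6, 5, 7, 2, 9, 4]

Derivation:
After 1 (reverse(4, 8)): [1, 9, 0, 3, 8, 5, 6, 2, 4, 7]
After 2 (swap(0, 3)): [3, 9, 0, 1, 8, 5, 6, 2, 4, 7]
After 3 (rotate_left(1, 7, k=1)): [3, 0, 1, 8, 5, 6, 2, 9, 4, 7]
After 4 (swap(5, 9)): [3, 0, 1, 8, 5, 7, 2, 9, 4, 6]
After 5 (rotate_left(5, 9, k=4)): [3, 0, 1, 8, 5, 6, 7, 2, 9, 4]
After 6 (swap(4, 5)): [3, 0, 1, 8, 6, 5, 7, 2, 9, 4]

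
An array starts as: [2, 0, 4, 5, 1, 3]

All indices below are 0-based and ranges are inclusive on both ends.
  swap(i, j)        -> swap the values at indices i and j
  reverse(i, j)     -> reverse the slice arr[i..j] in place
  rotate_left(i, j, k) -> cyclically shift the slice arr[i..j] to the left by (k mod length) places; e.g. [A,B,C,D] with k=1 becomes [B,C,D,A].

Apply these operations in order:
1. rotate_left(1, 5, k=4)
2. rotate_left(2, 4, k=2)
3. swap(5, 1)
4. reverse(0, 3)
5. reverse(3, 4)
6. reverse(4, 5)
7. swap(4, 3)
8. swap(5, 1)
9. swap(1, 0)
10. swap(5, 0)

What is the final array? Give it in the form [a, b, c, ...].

After 1 (rotate_left(1, 5, k=4)): [2, 3, 0, 4, 5, 1]
After 2 (rotate_left(2, 4, k=2)): [2, 3, 5, 0, 4, 1]
After 3 (swap(5, 1)): [2, 1, 5, 0, 4, 3]
After 4 (reverse(0, 3)): [0, 5, 1, 2, 4, 3]
After 5 (reverse(3, 4)): [0, 5, 1, 4, 2, 3]
After 6 (reverse(4, 5)): [0, 5, 1, 4, 3, 2]
After 7 (swap(4, 3)): [0, 5, 1, 3, 4, 2]
After 8 (swap(5, 1)): [0, 2, 1, 3, 4, 5]
After 9 (swap(1, 0)): [2, 0, 1, 3, 4, 5]
After 10 (swap(5, 0)): [5, 0, 1, 3, 4, 2]

Answer: [5, 0, 1, 3, 4, 2]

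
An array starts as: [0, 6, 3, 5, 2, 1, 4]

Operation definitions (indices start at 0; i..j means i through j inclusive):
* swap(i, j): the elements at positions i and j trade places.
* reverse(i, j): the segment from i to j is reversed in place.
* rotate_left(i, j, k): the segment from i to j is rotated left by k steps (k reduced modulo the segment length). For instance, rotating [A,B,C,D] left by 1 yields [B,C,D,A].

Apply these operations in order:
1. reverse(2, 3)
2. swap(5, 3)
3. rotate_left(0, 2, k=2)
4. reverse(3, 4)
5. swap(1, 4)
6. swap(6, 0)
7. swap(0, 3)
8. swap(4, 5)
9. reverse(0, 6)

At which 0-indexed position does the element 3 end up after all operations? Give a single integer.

Answer: 2

Derivation:
After 1 (reverse(2, 3)): [0, 6, 5, 3, 2, 1, 4]
After 2 (swap(5, 3)): [0, 6, 5, 1, 2, 3, 4]
After 3 (rotate_left(0, 2, k=2)): [5, 0, 6, 1, 2, 3, 4]
After 4 (reverse(3, 4)): [5, 0, 6, 2, 1, 3, 4]
After 5 (swap(1, 4)): [5, 1, 6, 2, 0, 3, 4]
After 6 (swap(6, 0)): [4, 1, 6, 2, 0, 3, 5]
After 7 (swap(0, 3)): [2, 1, 6, 4, 0, 3, 5]
After 8 (swap(4, 5)): [2, 1, 6, 4, 3, 0, 5]
After 9 (reverse(0, 6)): [5, 0, 3, 4, 6, 1, 2]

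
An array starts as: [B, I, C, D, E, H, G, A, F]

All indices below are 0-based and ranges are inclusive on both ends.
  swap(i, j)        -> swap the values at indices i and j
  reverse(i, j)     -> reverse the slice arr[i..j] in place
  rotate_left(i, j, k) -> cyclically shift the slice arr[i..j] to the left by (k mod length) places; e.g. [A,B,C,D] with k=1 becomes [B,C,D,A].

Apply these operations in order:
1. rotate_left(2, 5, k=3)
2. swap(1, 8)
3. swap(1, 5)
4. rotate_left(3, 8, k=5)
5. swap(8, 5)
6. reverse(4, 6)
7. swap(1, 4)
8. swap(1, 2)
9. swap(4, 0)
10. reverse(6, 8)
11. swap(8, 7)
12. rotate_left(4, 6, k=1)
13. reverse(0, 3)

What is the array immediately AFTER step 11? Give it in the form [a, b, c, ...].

After 1 (rotate_left(2, 5, k=3)): [B, I, H, C, D, E, G, A, F]
After 2 (swap(1, 8)): [B, F, H, C, D, E, G, A, I]
After 3 (swap(1, 5)): [B, E, H, C, D, F, G, A, I]
After 4 (rotate_left(3, 8, k=5)): [B, E, H, I, C, D, F, G, A]
After 5 (swap(8, 5)): [B, E, H, I, C, A, F, G, D]
After 6 (reverse(4, 6)): [B, E, H, I, F, A, C, G, D]
After 7 (swap(1, 4)): [B, F, H, I, E, A, C, G, D]
After 8 (swap(1, 2)): [B, H, F, I, E, A, C, G, D]
After 9 (swap(4, 0)): [E, H, F, I, B, A, C, G, D]
After 10 (reverse(6, 8)): [E, H, F, I, B, A, D, G, C]
After 11 (swap(8, 7)): [E, H, F, I, B, A, D, C, G]

Answer: [E, H, F, I, B, A, D, C, G]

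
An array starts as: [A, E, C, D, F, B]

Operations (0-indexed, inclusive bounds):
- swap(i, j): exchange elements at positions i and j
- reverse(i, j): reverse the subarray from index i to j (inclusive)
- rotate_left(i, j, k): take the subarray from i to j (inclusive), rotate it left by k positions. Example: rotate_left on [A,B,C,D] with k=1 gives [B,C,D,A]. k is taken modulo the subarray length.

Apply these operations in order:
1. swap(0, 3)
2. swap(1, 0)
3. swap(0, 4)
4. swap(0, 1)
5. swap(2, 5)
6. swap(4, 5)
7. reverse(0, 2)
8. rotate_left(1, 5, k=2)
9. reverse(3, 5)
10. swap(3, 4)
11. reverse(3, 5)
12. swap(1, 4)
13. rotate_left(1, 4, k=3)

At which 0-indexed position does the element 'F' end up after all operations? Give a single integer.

After 1 (swap(0, 3)): [D, E, C, A, F, B]
After 2 (swap(1, 0)): [E, D, C, A, F, B]
After 3 (swap(0, 4)): [F, D, C, A, E, B]
After 4 (swap(0, 1)): [D, F, C, A, E, B]
After 5 (swap(2, 5)): [D, F, B, A, E, C]
After 6 (swap(4, 5)): [D, F, B, A, C, E]
After 7 (reverse(0, 2)): [B, F, D, A, C, E]
After 8 (rotate_left(1, 5, k=2)): [B, A, C, E, F, D]
After 9 (reverse(3, 5)): [B, A, C, D, F, E]
After 10 (swap(3, 4)): [B, A, C, F, D, E]
After 11 (reverse(3, 5)): [B, A, C, E, D, F]
After 12 (swap(1, 4)): [B, D, C, E, A, F]
After 13 (rotate_left(1, 4, k=3)): [B, A, D, C, E, F]

Answer: 5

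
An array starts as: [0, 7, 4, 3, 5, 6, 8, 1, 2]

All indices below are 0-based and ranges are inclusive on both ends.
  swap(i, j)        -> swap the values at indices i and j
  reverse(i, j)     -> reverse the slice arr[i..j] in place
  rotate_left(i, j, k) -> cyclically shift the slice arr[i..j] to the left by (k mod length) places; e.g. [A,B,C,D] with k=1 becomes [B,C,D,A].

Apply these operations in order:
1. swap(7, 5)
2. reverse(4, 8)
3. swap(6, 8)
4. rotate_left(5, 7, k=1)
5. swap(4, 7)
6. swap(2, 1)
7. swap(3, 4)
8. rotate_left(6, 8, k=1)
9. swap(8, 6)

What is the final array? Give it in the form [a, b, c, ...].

Answer: [0, 4, 7, 6, 3, 5, 1, 8, 2]

Derivation:
After 1 (swap(7, 5)): [0, 7, 4, 3, 5, 1, 8, 6, 2]
After 2 (reverse(4, 8)): [0, 7, 4, 3, 2, 6, 8, 1, 5]
After 3 (swap(6, 8)): [0, 7, 4, 3, 2, 6, 5, 1, 8]
After 4 (rotate_left(5, 7, k=1)): [0, 7, 4, 3, 2, 5, 1, 6, 8]
After 5 (swap(4, 7)): [0, 7, 4, 3, 6, 5, 1, 2, 8]
After 6 (swap(2, 1)): [0, 4, 7, 3, 6, 5, 1, 2, 8]
After 7 (swap(3, 4)): [0, 4, 7, 6, 3, 5, 1, 2, 8]
After 8 (rotate_left(6, 8, k=1)): [0, 4, 7, 6, 3, 5, 2, 8, 1]
After 9 (swap(8, 6)): [0, 4, 7, 6, 3, 5, 1, 8, 2]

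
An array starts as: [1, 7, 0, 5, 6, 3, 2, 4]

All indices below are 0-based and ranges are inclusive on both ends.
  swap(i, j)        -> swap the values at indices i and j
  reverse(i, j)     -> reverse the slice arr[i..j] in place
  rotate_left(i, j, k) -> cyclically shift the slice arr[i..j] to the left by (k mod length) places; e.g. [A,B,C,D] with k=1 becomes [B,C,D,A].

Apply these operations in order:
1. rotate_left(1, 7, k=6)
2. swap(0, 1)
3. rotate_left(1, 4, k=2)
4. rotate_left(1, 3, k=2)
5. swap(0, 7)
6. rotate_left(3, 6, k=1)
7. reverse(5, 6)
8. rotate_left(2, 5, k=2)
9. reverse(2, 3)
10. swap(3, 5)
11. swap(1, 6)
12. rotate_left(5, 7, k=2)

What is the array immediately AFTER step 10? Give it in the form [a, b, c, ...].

Answer: [2, 1, 5, 7, 0, 6, 3, 4]

Derivation:
After 1 (rotate_left(1, 7, k=6)): [1, 4, 7, 0, 5, 6, 3, 2]
After 2 (swap(0, 1)): [4, 1, 7, 0, 5, 6, 3, 2]
After 3 (rotate_left(1, 4, k=2)): [4, 0, 5, 1, 7, 6, 3, 2]
After 4 (rotate_left(1, 3, k=2)): [4, 1, 0, 5, 7, 6, 3, 2]
After 5 (swap(0, 7)): [2, 1, 0, 5, 7, 6, 3, 4]
After 6 (rotate_left(3, 6, k=1)): [2, 1, 0, 7, 6, 3, 5, 4]
After 7 (reverse(5, 6)): [2, 1, 0, 7, 6, 5, 3, 4]
After 8 (rotate_left(2, 5, k=2)): [2, 1, 6, 5, 0, 7, 3, 4]
After 9 (reverse(2, 3)): [2, 1, 5, 6, 0, 7, 3, 4]
After 10 (swap(3, 5)): [2, 1, 5, 7, 0, 6, 3, 4]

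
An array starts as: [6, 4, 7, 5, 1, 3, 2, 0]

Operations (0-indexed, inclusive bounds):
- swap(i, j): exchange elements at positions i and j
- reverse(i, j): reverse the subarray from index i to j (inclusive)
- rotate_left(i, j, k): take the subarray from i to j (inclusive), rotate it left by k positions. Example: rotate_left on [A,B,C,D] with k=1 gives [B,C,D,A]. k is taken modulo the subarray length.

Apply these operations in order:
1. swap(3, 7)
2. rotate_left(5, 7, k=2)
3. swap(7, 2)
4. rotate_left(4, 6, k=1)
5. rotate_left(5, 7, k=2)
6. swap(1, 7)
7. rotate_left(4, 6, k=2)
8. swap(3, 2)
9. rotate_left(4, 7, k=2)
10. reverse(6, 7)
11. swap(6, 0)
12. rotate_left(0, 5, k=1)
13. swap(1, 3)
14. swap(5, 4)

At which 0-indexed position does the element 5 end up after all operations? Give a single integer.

Answer: 4

Derivation:
After 1 (swap(3, 7)): [6, 4, 7, 0, 1, 3, 2, 5]
After 2 (rotate_left(5, 7, k=2)): [6, 4, 7, 0, 1, 5, 3, 2]
After 3 (swap(7, 2)): [6, 4, 2, 0, 1, 5, 3, 7]
After 4 (rotate_left(4, 6, k=1)): [6, 4, 2, 0, 5, 3, 1, 7]
After 5 (rotate_left(5, 7, k=2)): [6, 4, 2, 0, 5, 7, 3, 1]
After 6 (swap(1, 7)): [6, 1, 2, 0, 5, 7, 3, 4]
After 7 (rotate_left(4, 6, k=2)): [6, 1, 2, 0, 3, 5, 7, 4]
After 8 (swap(3, 2)): [6, 1, 0, 2, 3, 5, 7, 4]
After 9 (rotate_left(4, 7, k=2)): [6, 1, 0, 2, 7, 4, 3, 5]
After 10 (reverse(6, 7)): [6, 1, 0, 2, 7, 4, 5, 3]
After 11 (swap(6, 0)): [5, 1, 0, 2, 7, 4, 6, 3]
After 12 (rotate_left(0, 5, k=1)): [1, 0, 2, 7, 4, 5, 6, 3]
After 13 (swap(1, 3)): [1, 7, 2, 0, 4, 5, 6, 3]
After 14 (swap(5, 4)): [1, 7, 2, 0, 5, 4, 6, 3]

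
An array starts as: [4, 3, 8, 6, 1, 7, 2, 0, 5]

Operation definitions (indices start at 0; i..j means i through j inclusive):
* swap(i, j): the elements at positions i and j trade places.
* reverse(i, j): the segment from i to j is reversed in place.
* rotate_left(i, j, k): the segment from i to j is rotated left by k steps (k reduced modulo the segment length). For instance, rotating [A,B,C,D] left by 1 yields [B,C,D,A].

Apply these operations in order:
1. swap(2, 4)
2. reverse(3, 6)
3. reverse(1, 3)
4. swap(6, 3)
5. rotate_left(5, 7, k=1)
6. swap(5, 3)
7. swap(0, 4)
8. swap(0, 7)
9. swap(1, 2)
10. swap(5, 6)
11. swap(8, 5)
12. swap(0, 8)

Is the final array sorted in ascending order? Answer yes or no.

After 1 (swap(2, 4)): [4, 3, 1, 6, 8, 7, 2, 0, 5]
After 2 (reverse(3, 6)): [4, 3, 1, 2, 7, 8, 6, 0, 5]
After 3 (reverse(1, 3)): [4, 2, 1, 3, 7, 8, 6, 0, 5]
After 4 (swap(6, 3)): [4, 2, 1, 6, 7, 8, 3, 0, 5]
After 5 (rotate_left(5, 7, k=1)): [4, 2, 1, 6, 7, 3, 0, 8, 5]
After 6 (swap(5, 3)): [4, 2, 1, 3, 7, 6, 0, 8, 5]
After 7 (swap(0, 4)): [7, 2, 1, 3, 4, 6, 0, 8, 5]
After 8 (swap(0, 7)): [8, 2, 1, 3, 4, 6, 0, 7, 5]
After 9 (swap(1, 2)): [8, 1, 2, 3, 4, 6, 0, 7, 5]
After 10 (swap(5, 6)): [8, 1, 2, 3, 4, 0, 6, 7, 5]
After 11 (swap(8, 5)): [8, 1, 2, 3, 4, 5, 6, 7, 0]
After 12 (swap(0, 8)): [0, 1, 2, 3, 4, 5, 6, 7, 8]

Answer: yes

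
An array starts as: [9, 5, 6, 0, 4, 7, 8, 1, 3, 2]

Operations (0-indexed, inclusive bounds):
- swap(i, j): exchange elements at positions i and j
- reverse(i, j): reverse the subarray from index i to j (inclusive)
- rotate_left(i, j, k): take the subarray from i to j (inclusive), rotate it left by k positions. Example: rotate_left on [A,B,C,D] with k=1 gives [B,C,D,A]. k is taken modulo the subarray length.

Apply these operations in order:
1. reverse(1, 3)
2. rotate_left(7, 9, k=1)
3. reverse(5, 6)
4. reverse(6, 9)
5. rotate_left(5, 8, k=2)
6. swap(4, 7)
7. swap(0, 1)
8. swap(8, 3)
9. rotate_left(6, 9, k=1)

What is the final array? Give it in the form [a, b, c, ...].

Answer: [0, 9, 6, 1, 8, 2, 4, 5, 7, 3]

Derivation:
After 1 (reverse(1, 3)): [9, 0, 6, 5, 4, 7, 8, 1, 3, 2]
After 2 (rotate_left(7, 9, k=1)): [9, 0, 6, 5, 4, 7, 8, 3, 2, 1]
After 3 (reverse(5, 6)): [9, 0, 6, 5, 4, 8, 7, 3, 2, 1]
After 4 (reverse(6, 9)): [9, 0, 6, 5, 4, 8, 1, 2, 3, 7]
After 5 (rotate_left(5, 8, k=2)): [9, 0, 6, 5, 4, 2, 3, 8, 1, 7]
After 6 (swap(4, 7)): [9, 0, 6, 5, 8, 2, 3, 4, 1, 7]
After 7 (swap(0, 1)): [0, 9, 6, 5, 8, 2, 3, 4, 1, 7]
After 8 (swap(8, 3)): [0, 9, 6, 1, 8, 2, 3, 4, 5, 7]
After 9 (rotate_left(6, 9, k=1)): [0, 9, 6, 1, 8, 2, 4, 5, 7, 3]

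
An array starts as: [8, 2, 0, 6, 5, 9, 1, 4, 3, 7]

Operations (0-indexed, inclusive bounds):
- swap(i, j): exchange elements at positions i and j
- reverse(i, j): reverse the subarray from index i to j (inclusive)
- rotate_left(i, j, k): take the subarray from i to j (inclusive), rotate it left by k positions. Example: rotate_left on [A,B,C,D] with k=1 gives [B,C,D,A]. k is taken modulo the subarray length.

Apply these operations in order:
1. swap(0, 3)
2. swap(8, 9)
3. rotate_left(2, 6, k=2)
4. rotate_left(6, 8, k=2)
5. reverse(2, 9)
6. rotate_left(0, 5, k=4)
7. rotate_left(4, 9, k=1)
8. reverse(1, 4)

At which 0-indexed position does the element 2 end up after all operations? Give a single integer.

Answer: 2

Derivation:
After 1 (swap(0, 3)): [6, 2, 0, 8, 5, 9, 1, 4, 3, 7]
After 2 (swap(8, 9)): [6, 2, 0, 8, 5, 9, 1, 4, 7, 3]
After 3 (rotate_left(2, 6, k=2)): [6, 2, 5, 9, 1, 0, 8, 4, 7, 3]
After 4 (rotate_left(6, 8, k=2)): [6, 2, 5, 9, 1, 0, 7, 8, 4, 3]
After 5 (reverse(2, 9)): [6, 2, 3, 4, 8, 7, 0, 1, 9, 5]
After 6 (rotate_left(0, 5, k=4)): [8, 7, 6, 2, 3, 4, 0, 1, 9, 5]
After 7 (rotate_left(4, 9, k=1)): [8, 7, 6, 2, 4, 0, 1, 9, 5, 3]
After 8 (reverse(1, 4)): [8, 4, 2, 6, 7, 0, 1, 9, 5, 3]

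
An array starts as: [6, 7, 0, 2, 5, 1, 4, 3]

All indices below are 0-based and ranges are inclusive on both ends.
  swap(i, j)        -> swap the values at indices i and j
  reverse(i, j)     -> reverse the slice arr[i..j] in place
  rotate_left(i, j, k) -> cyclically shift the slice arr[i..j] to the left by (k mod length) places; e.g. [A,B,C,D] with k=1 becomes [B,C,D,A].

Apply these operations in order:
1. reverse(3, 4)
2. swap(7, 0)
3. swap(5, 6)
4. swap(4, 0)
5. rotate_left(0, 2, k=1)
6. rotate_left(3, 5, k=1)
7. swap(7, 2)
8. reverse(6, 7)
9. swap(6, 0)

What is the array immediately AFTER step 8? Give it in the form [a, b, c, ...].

After 1 (reverse(3, 4)): [6, 7, 0, 5, 2, 1, 4, 3]
After 2 (swap(7, 0)): [3, 7, 0, 5, 2, 1, 4, 6]
After 3 (swap(5, 6)): [3, 7, 0, 5, 2, 4, 1, 6]
After 4 (swap(4, 0)): [2, 7, 0, 5, 3, 4, 1, 6]
After 5 (rotate_left(0, 2, k=1)): [7, 0, 2, 5, 3, 4, 1, 6]
After 6 (rotate_left(3, 5, k=1)): [7, 0, 2, 3, 4, 5, 1, 6]
After 7 (swap(7, 2)): [7, 0, 6, 3, 4, 5, 1, 2]
After 8 (reverse(6, 7)): [7, 0, 6, 3, 4, 5, 2, 1]

Answer: [7, 0, 6, 3, 4, 5, 2, 1]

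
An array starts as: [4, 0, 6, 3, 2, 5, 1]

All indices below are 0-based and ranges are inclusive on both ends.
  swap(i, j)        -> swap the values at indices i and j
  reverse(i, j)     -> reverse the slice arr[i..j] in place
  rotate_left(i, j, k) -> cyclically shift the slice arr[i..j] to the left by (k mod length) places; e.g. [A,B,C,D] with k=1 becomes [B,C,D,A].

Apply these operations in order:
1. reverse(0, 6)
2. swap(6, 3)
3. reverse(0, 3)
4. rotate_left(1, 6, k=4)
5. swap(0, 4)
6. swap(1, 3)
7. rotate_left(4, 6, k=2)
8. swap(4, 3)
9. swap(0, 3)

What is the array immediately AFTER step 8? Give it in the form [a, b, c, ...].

After 1 (reverse(0, 6)): [1, 5, 2, 3, 6, 0, 4]
After 2 (swap(6, 3)): [1, 5, 2, 4, 6, 0, 3]
After 3 (reverse(0, 3)): [4, 2, 5, 1, 6, 0, 3]
After 4 (rotate_left(1, 6, k=4)): [4, 0, 3, 2, 5, 1, 6]
After 5 (swap(0, 4)): [5, 0, 3, 2, 4, 1, 6]
After 6 (swap(1, 3)): [5, 2, 3, 0, 4, 1, 6]
After 7 (rotate_left(4, 6, k=2)): [5, 2, 3, 0, 6, 4, 1]
After 8 (swap(4, 3)): [5, 2, 3, 6, 0, 4, 1]

Answer: [5, 2, 3, 6, 0, 4, 1]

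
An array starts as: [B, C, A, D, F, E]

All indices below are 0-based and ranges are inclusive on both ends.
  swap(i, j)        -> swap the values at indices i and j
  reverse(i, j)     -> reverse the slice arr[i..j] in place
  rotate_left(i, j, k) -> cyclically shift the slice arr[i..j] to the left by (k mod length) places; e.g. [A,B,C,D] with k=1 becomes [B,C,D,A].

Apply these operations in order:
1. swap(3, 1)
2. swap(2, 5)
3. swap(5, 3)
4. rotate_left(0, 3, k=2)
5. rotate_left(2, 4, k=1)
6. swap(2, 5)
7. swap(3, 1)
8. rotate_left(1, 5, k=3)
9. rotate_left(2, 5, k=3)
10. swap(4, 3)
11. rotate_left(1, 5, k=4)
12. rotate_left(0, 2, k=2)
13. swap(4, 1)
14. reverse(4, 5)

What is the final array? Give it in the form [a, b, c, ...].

Answer: [B, F, C, A, D, E]

Derivation:
After 1 (swap(3, 1)): [B, D, A, C, F, E]
After 2 (swap(2, 5)): [B, D, E, C, F, A]
After 3 (swap(5, 3)): [B, D, E, A, F, C]
After 4 (rotate_left(0, 3, k=2)): [E, A, B, D, F, C]
After 5 (rotate_left(2, 4, k=1)): [E, A, D, F, B, C]
After 6 (swap(2, 5)): [E, A, C, F, B, D]
After 7 (swap(3, 1)): [E, F, C, A, B, D]
After 8 (rotate_left(1, 5, k=3)): [E, B, D, F, C, A]
After 9 (rotate_left(2, 5, k=3)): [E, B, A, D, F, C]
After 10 (swap(4, 3)): [E, B, A, F, D, C]
After 11 (rotate_left(1, 5, k=4)): [E, C, B, A, F, D]
After 12 (rotate_left(0, 2, k=2)): [B, E, C, A, F, D]
After 13 (swap(4, 1)): [B, F, C, A, E, D]
After 14 (reverse(4, 5)): [B, F, C, A, D, E]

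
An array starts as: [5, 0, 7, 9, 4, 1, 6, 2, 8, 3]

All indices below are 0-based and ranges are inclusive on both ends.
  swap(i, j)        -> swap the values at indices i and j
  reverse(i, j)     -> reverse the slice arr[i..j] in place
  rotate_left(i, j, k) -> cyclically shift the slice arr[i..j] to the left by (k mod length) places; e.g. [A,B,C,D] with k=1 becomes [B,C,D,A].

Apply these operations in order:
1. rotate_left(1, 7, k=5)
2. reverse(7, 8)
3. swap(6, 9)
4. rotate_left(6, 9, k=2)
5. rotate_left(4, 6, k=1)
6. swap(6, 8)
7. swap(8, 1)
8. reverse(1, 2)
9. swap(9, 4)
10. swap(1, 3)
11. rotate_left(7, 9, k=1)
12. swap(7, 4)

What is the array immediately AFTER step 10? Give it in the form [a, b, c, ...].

Answer: [5, 0, 7, 2, 8, 1, 3, 4, 6, 9]

Derivation:
After 1 (rotate_left(1, 7, k=5)): [5, 6, 2, 0, 7, 9, 4, 1, 8, 3]
After 2 (reverse(7, 8)): [5, 6, 2, 0, 7, 9, 4, 8, 1, 3]
After 3 (swap(6, 9)): [5, 6, 2, 0, 7, 9, 3, 8, 1, 4]
After 4 (rotate_left(6, 9, k=2)): [5, 6, 2, 0, 7, 9, 1, 4, 3, 8]
After 5 (rotate_left(4, 6, k=1)): [5, 6, 2, 0, 9, 1, 7, 4, 3, 8]
After 6 (swap(6, 8)): [5, 6, 2, 0, 9, 1, 3, 4, 7, 8]
After 7 (swap(8, 1)): [5, 7, 2, 0, 9, 1, 3, 4, 6, 8]
After 8 (reverse(1, 2)): [5, 2, 7, 0, 9, 1, 3, 4, 6, 8]
After 9 (swap(9, 4)): [5, 2, 7, 0, 8, 1, 3, 4, 6, 9]
After 10 (swap(1, 3)): [5, 0, 7, 2, 8, 1, 3, 4, 6, 9]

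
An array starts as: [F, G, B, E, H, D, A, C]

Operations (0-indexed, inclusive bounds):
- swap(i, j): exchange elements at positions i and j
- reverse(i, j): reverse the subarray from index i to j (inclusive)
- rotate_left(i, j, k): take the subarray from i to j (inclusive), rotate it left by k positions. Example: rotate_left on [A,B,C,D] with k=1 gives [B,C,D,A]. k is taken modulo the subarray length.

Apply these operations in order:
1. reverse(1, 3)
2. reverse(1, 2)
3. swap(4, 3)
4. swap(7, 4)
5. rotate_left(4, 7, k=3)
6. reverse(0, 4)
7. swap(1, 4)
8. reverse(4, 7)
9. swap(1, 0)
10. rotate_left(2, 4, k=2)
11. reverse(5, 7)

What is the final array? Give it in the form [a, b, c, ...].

Answer: [F, G, A, E, B, H, C, D]

Derivation:
After 1 (reverse(1, 3)): [F, E, B, G, H, D, A, C]
After 2 (reverse(1, 2)): [F, B, E, G, H, D, A, C]
After 3 (swap(4, 3)): [F, B, E, H, G, D, A, C]
After 4 (swap(7, 4)): [F, B, E, H, C, D, A, G]
After 5 (rotate_left(4, 7, k=3)): [F, B, E, H, G, C, D, A]
After 6 (reverse(0, 4)): [G, H, E, B, F, C, D, A]
After 7 (swap(1, 4)): [G, F, E, B, H, C, D, A]
After 8 (reverse(4, 7)): [G, F, E, B, A, D, C, H]
After 9 (swap(1, 0)): [F, G, E, B, A, D, C, H]
After 10 (rotate_left(2, 4, k=2)): [F, G, A, E, B, D, C, H]
After 11 (reverse(5, 7)): [F, G, A, E, B, H, C, D]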